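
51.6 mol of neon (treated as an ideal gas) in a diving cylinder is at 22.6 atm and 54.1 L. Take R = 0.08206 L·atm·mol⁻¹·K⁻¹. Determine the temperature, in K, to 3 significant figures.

PV = nRT ⇒ T = PV/(nR) = (22.6 × 54.1) / (51.6 × 0.08206)

T ≈ 289 K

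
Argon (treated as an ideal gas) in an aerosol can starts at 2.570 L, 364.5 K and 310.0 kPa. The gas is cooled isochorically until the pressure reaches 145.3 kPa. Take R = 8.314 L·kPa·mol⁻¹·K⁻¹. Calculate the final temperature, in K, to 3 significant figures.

Isochoric, so P/T is constant: V₂ = V₁; T₂ = T₁·(P₂/P₁) = 170.8 K.

T₂ ≈ 171 K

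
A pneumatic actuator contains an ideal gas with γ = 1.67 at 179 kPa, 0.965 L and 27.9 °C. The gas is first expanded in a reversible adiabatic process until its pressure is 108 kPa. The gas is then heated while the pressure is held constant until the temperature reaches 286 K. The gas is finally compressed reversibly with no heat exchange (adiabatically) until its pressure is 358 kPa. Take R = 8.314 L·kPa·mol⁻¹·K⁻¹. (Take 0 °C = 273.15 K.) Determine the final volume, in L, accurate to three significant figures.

V₄ ≈ 0.741 L

Convert: T₁ = 301.0 K.
Reversible adiabatic, γ = 1.67: T₂ = T₁·(P₂/P₁)^((γ−1)/γ) = 245.8 K; V₂ = V₁·(P₁/P₂)^(1/γ) = 1.306 L.
P constant ⇒ V ∝ T: P₃ = P₂; V₃ = V₂·(T₃/T₂) = 1.519 L.
Adiabatic (γ = 1.67), T V^(γ−1) and P V^γ constant: T₄ = T₃·(P₄/P₃)^((γ−1)/γ) = 462.6 K; V₄ = V₃·(P₃/P₄)^(1/γ) = 0.7414 L.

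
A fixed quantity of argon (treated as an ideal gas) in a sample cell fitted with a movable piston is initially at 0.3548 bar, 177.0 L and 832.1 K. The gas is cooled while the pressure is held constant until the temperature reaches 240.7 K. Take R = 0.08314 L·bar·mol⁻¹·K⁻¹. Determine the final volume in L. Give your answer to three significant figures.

P constant ⇒ V ∝ T: P₂ = P₁; V₂ = V₁·(T₂/T₁) = 51.20 L.

V₂ ≈ 51.2 L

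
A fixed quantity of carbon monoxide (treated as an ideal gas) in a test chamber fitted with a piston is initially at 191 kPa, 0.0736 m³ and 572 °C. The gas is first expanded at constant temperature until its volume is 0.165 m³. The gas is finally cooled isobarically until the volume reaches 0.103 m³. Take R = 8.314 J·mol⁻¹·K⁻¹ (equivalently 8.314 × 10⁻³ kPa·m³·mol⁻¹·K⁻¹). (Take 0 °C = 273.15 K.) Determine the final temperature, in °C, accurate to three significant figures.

Convert: T₁ = 845.1 K.
Isothermal, so P V is constant: T₂ = T₁; P₂ = P₁·(V₁/V₂) = 85.20 kPa.
Isobaric, so V/T is constant: P₃ = P₂; T₃ = T₂·(V₃/V₂) = 527.6 K.

T₃ ≈ 254 °C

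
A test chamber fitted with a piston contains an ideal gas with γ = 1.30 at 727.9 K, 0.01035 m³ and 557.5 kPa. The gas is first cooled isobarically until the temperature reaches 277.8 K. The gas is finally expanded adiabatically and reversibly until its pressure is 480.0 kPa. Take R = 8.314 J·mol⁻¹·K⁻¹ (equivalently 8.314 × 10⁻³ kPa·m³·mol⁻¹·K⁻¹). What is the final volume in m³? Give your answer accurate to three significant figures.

V₃ ≈ 0.00443 m³

P constant ⇒ V ∝ T: P₂ = P₁; V₂ = V₁·(T₂/T₁) = 0.003950 m³.
Adiabatic (γ = 1.30), T V^(γ−1) and P V^γ constant: T₃ = T₂·(P₃/P₂)^((γ−1)/γ) = 268.4 K; V₃ = V₂·(P₂/P₃)^(1/γ) = 0.004432 m³.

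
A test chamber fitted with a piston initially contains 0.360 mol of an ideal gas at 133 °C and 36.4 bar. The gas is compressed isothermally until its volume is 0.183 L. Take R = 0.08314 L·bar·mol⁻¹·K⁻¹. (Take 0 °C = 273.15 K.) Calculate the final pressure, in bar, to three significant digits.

P₂ ≈ 66.4 bar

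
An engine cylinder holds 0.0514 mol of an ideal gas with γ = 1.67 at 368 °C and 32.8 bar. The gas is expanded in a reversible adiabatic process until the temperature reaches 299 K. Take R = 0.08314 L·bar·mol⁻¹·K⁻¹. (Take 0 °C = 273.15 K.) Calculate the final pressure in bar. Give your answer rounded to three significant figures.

Convert: T₁ = 641.1 K.
From PV = nRT: V₁ = nRT₁/P₁ = 0.08353 L.
Reversible adiabatic, γ = 1.67: P₂ = P₁·(T₂/T₁)^(γ/(γ−1)) = 4.899 bar; V₂ = V₁·(T₁/T₂)^(1/(γ−1)) = 0.2608 L.

P₂ ≈ 4.90 bar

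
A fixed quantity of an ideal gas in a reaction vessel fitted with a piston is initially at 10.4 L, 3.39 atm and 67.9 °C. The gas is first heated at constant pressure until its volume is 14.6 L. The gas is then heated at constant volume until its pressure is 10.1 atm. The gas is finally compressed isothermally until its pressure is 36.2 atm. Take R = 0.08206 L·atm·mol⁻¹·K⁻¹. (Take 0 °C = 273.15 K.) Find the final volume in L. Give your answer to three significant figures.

V₄ ≈ 4.07 L

Convert: T₁ = 341.0 K.
Isobaric, so V/T is constant: P₂ = P₁; T₂ = T₁·(V₂/V₁) = 478.8 K.
V constant ⇒ P ∝ T: V₃ = V₂; T₃ = T₂·(P₃/P₂) = 1426 K.
T constant ⇒ Boyle's law P V = const: T₄ = T₃; V₄ = V₃·(P₃/P₄) = 4.073 L.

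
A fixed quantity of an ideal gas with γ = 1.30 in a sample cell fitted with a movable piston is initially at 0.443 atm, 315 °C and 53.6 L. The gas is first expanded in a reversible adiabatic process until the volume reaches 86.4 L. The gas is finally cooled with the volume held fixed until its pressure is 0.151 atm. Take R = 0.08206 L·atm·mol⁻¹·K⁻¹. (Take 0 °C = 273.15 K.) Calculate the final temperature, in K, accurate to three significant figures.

T₃ ≈ 323 K

Convert: T₁ = 588.1 K.
Reversible adiabatic, γ = 1.30: T₂ = T₁·(V₁/V₂)^(γ−1) = 509.7 K; P₂ = P₁·(V₁/V₂)^γ = 0.2381 atm.
V constant ⇒ P ∝ T: V₃ = V₂; T₃ = T₂·(P₃/P₂) = 323.2 K.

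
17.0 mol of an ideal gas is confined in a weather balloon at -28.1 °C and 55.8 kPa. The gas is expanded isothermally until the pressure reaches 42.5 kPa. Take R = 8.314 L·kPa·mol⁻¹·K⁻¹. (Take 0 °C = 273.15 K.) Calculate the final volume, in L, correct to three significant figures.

V₂ ≈ 815 L

Convert: T₁ = 245.0 K.
From PV = nRT: V₁ = nRT₁/P₁ = 620.7 L.
Isothermal, so P V is constant: T₂ = T₁; V₂ = V₁·(P₁/P₂) = 814.9 L.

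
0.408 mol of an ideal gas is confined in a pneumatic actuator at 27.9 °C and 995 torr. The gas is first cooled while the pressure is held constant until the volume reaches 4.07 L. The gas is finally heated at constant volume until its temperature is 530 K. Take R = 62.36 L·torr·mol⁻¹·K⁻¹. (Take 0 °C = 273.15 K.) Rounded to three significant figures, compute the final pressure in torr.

P₃ ≈ 3.31e+03 torr

Convert: T₁ = 301.0 K.
From PV = nRT: V₁ = nRT₁/P₁ = 7.698 L.
Isobaric, so V/T is constant: P₂ = P₁; T₂ = T₁·(V₂/V₁) = 159.2 K.
Isochoric, so P/T is constant: V₃ = V₂; P₃ = P₂·(T₃/T₂) = 3313 torr.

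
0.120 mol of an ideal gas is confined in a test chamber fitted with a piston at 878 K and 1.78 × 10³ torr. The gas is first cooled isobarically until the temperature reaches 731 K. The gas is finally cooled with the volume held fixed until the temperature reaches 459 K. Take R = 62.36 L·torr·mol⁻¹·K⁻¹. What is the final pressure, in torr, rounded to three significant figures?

P₃ ≈ 1.12e+03 torr

From PV = nRT: V₁ = nRT₁/P₁ = 3.691 L.
Isobaric, so V/T is constant: P₂ = P₁; V₂ = V₁·(T₂/T₁) = 3.073 L.
Isochoric, so P/T is constant: V₃ = V₂; P₃ = P₂·(T₃/T₂) = 1118 torr.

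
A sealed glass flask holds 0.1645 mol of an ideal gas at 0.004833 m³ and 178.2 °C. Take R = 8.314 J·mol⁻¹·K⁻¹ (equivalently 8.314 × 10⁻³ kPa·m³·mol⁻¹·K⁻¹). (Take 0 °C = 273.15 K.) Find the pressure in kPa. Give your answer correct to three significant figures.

Convert: T = 451.35 K.
PV = nRT ⇒ P = nRT/V = (0.1645 × 8.314 × 10⁻³ × 451.35) / 0.004833

P ≈ 128 kPa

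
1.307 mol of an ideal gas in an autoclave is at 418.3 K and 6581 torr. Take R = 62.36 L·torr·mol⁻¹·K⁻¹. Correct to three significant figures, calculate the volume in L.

PV = nRT ⇒ V = nRT/P = (1.307 × 62.36 × 418.3) / 6581

V ≈ 5.18 L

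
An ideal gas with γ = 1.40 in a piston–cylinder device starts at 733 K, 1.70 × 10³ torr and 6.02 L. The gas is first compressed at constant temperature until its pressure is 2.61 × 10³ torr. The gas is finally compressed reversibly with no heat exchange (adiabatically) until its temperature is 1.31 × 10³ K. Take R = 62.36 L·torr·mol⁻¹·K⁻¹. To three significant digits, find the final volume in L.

T constant ⇒ Boyle's law P V = const: T₂ = T₁; V₂ = V₁·(P₁/P₂) = 3.921 L.
Reversible adiabatic, γ = 1.40: P₃ = P₂·(T₃/T₂)^(γ/(γ−1)) = 1.992e+04 torr; V₃ = V₂·(T₂/T₃)^(1/(γ−1)) = 0.9183 L.

V₃ ≈ 0.918 L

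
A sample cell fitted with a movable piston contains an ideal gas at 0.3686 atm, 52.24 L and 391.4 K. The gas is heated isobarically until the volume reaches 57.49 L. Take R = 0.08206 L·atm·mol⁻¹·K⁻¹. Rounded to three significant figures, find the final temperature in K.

T₂ ≈ 431 K

Isobaric, so V/T is constant: P₂ = P₁; T₂ = T₁·(V₂/V₁) = 430.7 K.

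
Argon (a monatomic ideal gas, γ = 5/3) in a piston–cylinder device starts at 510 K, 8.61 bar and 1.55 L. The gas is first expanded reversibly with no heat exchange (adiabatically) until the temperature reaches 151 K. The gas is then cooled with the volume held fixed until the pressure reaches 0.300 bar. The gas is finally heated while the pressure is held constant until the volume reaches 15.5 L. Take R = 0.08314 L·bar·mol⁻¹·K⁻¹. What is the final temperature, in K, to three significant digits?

T₄ ≈ 178 K

Adiabatic (γ = 5/3), T V^(γ−1) and P V^γ constant: P₂ = P₁·(T₂/T₁)^(γ/(γ−1)) = 0.4107 bar; V₂ = V₁·(T₁/T₂)^(1/(γ−1)) = 9.621 L.
Isochoric, so P/T is constant: V₃ = V₂; T₃ = T₂·(P₃/P₂) = 110.3 K.
P constant ⇒ V ∝ T: P₄ = P₃; T₄ = T₃·(V₄/V₃) = 177.7 K.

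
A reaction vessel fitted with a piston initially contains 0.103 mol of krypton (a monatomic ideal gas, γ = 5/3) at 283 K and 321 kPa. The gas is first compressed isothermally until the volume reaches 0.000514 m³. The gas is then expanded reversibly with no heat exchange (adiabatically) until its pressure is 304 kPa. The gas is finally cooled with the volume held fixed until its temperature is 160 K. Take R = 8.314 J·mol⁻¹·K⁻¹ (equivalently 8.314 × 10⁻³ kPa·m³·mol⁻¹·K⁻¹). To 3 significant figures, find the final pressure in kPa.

From PV = nRT: V₁ = nRT₁/P₁ = 0.0007550 m³.
Isothermal, so P V is constant: T₂ = T₁; P₂ = P₁·(V₁/V₂) = 471.5 kPa.
Adiabatic (γ = 5/3), T V^(γ−1) and P V^γ constant: T₃ = T₂·(P₃/P₂)^((γ−1)/γ) = 237.4 K; V₃ = V₂·(P₂/P₃)^(1/γ) = 0.0006688 m³.
Isochoric, so P/T is constant: V₄ = V₃; P₄ = P₃·(T₄/T₃) = 204.9 kPa.

P₄ ≈ 205 kPa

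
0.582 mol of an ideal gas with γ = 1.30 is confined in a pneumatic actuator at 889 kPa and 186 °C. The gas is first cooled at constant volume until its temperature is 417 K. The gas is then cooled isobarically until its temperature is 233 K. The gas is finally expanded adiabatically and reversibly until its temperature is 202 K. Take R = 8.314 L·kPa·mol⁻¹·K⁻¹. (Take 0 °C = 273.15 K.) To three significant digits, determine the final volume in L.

V₄ ≈ 2.25 L

Convert: T₁ = 459.1 K.
From PV = nRT: V₁ = nRT₁/P₁ = 2.499 L.
V constant ⇒ P ∝ T: V₂ = V₁; P₂ = P₁·(T₂/T₁) = 807.4 kPa.
Isobaric, so V/T is constant: P₃ = P₂; V₃ = V₂·(T₃/T₂) = 1.396 L.
Reversible adiabatic, γ = 1.30: P₄ = P₃·(T₄/T₃)^(γ/(γ−1)) = 434.9 kPa; V₄ = V₃·(T₃/T₄)^(1/(γ−1)) = 2.247 L.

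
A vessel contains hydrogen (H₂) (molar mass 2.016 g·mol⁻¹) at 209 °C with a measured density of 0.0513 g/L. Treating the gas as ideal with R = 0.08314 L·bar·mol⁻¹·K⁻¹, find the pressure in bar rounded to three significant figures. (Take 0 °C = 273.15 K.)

P ≈ 1.02 bar

ρ = PM/(RT) ⇒ P = ρRT/M = (0.0513 × 0.08314 × 482.1) / 2.016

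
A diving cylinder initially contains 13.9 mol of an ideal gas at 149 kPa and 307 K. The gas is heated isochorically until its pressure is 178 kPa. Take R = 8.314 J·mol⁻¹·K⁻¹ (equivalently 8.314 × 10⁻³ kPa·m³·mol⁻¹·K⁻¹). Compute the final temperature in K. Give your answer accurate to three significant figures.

From PV = nRT: V₁ = nRT₁/P₁ = 0.2381 m³.
V constant ⇒ P ∝ T: V₂ = V₁; T₂ = T₁·(P₂/P₁) = 366.8 K.

T₂ ≈ 367 K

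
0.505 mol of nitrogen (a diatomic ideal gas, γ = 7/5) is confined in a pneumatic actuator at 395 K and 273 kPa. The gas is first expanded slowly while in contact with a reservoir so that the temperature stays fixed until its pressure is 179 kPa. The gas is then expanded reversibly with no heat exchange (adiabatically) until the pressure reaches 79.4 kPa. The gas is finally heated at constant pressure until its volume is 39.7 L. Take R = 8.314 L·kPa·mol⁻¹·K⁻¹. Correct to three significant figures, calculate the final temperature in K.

T₄ ≈ 751 K

From PV = nRT: V₁ = nRT₁/P₁ = 6.075 L.
Isothermal, so P V is constant: T₂ = T₁; V₂ = V₁·(P₁/P₂) = 9.265 L.
Adiabatic (γ = 7/5), T V^(γ−1) and P V^γ constant: T₃ = T₂·(P₃/P₂)^((γ−1)/γ) = 313.1 K; V₃ = V₂·(P₂/P₃)^(1/γ) = 16.56 L.
P constant ⇒ V ∝ T: P₄ = P₃; T₄ = T₃·(V₄/V₃) = 750.8 K.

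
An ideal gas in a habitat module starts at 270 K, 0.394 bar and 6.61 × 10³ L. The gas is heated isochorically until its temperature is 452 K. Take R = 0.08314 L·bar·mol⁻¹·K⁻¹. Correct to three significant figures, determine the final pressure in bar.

Isochoric, so P/T is constant: V₂ = V₁; P₂ = P₁·(T₂/T₁) = 0.6596 bar.

P₂ ≈ 0.660 bar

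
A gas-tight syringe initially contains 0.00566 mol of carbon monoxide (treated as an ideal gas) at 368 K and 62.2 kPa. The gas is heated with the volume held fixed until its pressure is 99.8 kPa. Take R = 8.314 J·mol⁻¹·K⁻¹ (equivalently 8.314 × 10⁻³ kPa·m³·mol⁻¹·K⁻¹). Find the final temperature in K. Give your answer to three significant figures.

From PV = nRT: V₁ = nRT₁/P₁ = 0.0002784 m³.
V constant ⇒ P ∝ T: V₂ = V₁; T₂ = T₁·(P₂/P₁) = 590.5 K.

T₂ ≈ 590 K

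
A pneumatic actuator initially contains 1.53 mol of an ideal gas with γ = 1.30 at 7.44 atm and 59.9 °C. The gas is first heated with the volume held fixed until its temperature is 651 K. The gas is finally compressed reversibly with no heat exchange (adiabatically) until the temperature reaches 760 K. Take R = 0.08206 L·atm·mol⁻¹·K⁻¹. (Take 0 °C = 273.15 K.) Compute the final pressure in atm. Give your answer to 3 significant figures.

Convert: T₁ = 333.0 K.
From PV = nRT: V₁ = nRT₁/P₁ = 5.620 L.
Isochoric, so P/T is constant: V₂ = V₁; P₂ = P₁·(T₂/T₁) = 14.54 atm.
Adiabatic (γ = 1.30), T V^(γ−1) and P V^γ constant: P₃ = P₂·(T₃/T₂)^(γ/(γ−1)) = 28.44 atm; V₃ = V₂·(T₂/T₃)^(1/(γ−1)) = 3.355 L.

P₃ ≈ 28.4 atm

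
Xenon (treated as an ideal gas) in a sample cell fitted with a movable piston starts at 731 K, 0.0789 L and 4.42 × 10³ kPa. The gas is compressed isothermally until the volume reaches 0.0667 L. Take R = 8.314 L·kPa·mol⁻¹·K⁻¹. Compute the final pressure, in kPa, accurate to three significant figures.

P₂ ≈ 5.23e+03 kPa

Isothermal, so P V is constant: T₂ = T₁; P₂ = P₁·(V₁/V₂) = 5228 kPa.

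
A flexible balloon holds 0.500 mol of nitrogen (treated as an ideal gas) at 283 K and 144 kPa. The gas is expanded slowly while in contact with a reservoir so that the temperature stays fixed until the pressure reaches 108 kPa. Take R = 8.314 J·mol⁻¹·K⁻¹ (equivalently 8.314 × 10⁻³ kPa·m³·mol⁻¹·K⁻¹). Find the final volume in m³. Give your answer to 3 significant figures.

From PV = nRT: V₁ = nRT₁/P₁ = 0.008170 m³.
Isothermal, so P V is constant: T₂ = T₁; V₂ = V₁·(P₁/P₂) = 0.01089 m³.

V₂ ≈ 0.0109 m³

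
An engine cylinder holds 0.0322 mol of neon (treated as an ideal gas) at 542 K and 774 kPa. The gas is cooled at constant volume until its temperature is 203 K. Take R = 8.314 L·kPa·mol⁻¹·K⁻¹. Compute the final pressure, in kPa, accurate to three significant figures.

From PV = nRT: V₁ = nRT₁/P₁ = 0.1875 L.
Isochoric, so P/T is constant: V₂ = V₁; P₂ = P₁·(T₂/T₁) = 289.9 kPa.

P₂ ≈ 290 kPa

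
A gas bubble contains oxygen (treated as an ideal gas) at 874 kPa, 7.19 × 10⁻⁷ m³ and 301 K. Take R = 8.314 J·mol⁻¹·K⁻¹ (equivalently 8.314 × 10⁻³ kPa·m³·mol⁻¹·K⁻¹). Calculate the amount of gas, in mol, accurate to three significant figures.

n ≈ 0.000251 mol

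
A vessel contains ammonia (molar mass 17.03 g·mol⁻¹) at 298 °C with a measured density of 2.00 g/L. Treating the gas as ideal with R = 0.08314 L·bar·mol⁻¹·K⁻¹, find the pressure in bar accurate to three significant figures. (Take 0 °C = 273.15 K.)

ρ = PM/(RT) ⇒ P = ρRT/M = (2.00 × 0.08314 × 571.1) / 17.03

P ≈ 5.58 bar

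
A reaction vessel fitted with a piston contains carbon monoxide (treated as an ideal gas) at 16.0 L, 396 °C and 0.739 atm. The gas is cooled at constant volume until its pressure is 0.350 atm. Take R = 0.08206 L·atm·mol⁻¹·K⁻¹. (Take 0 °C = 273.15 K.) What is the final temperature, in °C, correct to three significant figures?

Convert: T₁ = 669.1 K.
V constant ⇒ P ∝ T: V₂ = V₁; T₂ = T₁·(P₂/P₁) = 316.9 K.

T₂ ≈ 43.8 °C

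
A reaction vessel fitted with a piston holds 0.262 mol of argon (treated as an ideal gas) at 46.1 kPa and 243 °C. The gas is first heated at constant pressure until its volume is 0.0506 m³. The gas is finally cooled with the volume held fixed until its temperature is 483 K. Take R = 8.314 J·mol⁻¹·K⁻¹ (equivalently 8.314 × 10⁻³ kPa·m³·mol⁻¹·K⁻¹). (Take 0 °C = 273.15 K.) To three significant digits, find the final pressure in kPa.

P₃ ≈ 20.8 kPa

Convert: T₁ = 516.1 K.
From PV = nRT: V₁ = nRT₁/P₁ = 0.02439 m³.
P constant ⇒ V ∝ T: P₂ = P₁; T₂ = T₁·(V₂/V₁) = 1071 K.
Isochoric, so P/T is constant: V₃ = V₂; P₃ = P₂·(T₃/T₂) = 20.79 kPa.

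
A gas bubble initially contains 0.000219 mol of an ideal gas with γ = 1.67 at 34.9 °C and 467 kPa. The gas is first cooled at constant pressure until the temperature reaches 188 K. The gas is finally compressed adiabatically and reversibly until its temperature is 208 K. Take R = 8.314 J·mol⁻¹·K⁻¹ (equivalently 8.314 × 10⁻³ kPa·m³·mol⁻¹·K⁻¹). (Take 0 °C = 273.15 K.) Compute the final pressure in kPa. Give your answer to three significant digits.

P₃ ≈ 601 kPa

Convert: T₁ = 308.0 K.
From PV = nRT: V₁ = nRT₁/P₁ = 1.201e-06 m³.
P constant ⇒ V ∝ T: P₂ = P₁; V₂ = V₁·(T₂/T₁) = 7.330e-07 m³.
Reversible adiabatic, γ = 1.67: P₃ = P₂·(T₃/T₂)^(γ/(γ−1)) = 600.8 kPa; V₃ = V₂·(T₂/T₃)^(1/(γ−1)) = 6.303e-07 m³.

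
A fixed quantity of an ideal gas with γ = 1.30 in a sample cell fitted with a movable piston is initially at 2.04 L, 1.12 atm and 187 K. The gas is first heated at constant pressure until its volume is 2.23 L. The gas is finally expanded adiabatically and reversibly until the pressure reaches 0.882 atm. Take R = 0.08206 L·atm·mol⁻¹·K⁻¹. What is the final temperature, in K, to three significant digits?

P constant ⇒ V ∝ T: P₂ = P₁; T₂ = T₁·(V₂/V₁) = 204.4 K.
Adiabatic (γ = 1.30), T V^(γ−1) and P V^γ constant: T₃ = T₂·(P₃/P₂)^((γ−1)/γ) = 193.5 K; V₃ = V₂·(P₂/P₃)^(1/γ) = 2.680 L.

T₃ ≈ 193 K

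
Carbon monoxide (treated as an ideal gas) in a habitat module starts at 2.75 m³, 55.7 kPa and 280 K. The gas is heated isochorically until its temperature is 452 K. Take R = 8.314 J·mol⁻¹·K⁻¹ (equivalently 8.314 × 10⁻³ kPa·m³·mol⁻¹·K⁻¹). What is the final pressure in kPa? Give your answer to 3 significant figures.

Isochoric, so P/T is constant: V₂ = V₁; P₂ = P₁·(T₂/T₁) = 89.92 kPa.

P₂ ≈ 89.9 kPa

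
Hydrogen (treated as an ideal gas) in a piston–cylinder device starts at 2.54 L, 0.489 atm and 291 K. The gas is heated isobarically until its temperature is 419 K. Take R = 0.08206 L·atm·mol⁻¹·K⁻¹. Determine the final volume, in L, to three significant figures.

P constant ⇒ V ∝ T: P₂ = P₁; V₂ = V₁·(T₂/T₁) = 3.657 L.

V₂ ≈ 3.66 L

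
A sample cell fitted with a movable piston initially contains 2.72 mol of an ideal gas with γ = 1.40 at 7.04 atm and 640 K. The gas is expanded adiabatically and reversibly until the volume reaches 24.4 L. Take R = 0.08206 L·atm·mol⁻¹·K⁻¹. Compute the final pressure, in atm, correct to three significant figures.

From PV = nRT: V₁ = nRT₁/P₁ = 20.29 L.
Adiabatic (γ = 1.40), T V^(γ−1) and P V^γ constant: T₂ = T₁·(V₁/V₂)^(γ−1) = 594.5 K; P₂ = P₁·(V₁/V₂)^γ = 5.438 atm.

P₂ ≈ 5.44 atm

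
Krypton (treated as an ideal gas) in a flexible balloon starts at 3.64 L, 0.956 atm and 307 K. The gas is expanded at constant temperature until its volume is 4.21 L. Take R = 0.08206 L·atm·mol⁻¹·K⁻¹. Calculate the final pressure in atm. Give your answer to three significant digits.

P₂ ≈ 0.827 atm

T constant ⇒ Boyle's law P V = const: T₂ = T₁; P₂ = P₁·(V₁/V₂) = 0.8266 atm.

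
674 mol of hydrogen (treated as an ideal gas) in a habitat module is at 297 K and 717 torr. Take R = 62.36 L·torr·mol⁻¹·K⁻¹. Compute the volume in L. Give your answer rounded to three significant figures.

V ≈ 1.74e+04 L

PV = nRT ⇒ V = nRT/P = (674 × 62.36 × 297) / 717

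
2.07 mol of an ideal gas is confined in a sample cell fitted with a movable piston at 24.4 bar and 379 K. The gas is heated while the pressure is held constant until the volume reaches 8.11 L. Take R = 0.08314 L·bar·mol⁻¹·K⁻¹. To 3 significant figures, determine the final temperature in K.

From PV = nRT: V₁ = nRT₁/P₁ = 2.673 L.
Isobaric, so V/T is constant: P₂ = P₁; T₂ = T₁·(V₂/V₁) = 1150 K.

T₂ ≈ 1.15e+03 K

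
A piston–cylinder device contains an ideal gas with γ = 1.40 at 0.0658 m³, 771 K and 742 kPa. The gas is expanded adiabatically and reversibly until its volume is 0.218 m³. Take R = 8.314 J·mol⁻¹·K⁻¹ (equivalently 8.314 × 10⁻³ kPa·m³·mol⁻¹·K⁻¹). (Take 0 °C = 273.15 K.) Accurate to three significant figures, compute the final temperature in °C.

T₂ ≈ 204 °C

Reversible adiabatic, γ = 1.40: T₂ = T₁·(V₁/V₂)^(γ−1) = 477.5 K; P₂ = P₁·(V₁/V₂)^γ = 138.7 kPa.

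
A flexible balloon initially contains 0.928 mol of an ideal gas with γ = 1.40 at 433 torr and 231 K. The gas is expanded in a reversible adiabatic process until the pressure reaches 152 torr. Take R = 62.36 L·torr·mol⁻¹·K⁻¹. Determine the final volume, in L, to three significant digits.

From PV = nRT: V₁ = nRT₁/P₁ = 30.87 L.
Adiabatic (γ = 1.40), T V^(γ−1) and P V^γ constant: T₂ = T₁·(P₂/P₁)^((γ−1)/γ) = 171.3 K; V₂ = V₁·(P₁/P₂)^(1/γ) = 65.21 L.

V₂ ≈ 65.2 L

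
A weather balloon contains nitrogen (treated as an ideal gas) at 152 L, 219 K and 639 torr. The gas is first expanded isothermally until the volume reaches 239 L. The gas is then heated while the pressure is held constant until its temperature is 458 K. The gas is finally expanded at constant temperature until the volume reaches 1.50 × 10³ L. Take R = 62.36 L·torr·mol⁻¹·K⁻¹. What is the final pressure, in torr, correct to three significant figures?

P₄ ≈ 135 torr

Isothermal, so P V is constant: T₂ = T₁; P₂ = P₁·(V₁/V₂) = 406.4 torr.
P constant ⇒ V ∝ T: P₃ = P₂; V₃ = V₂·(T₃/T₂) = 499.8 L.
Isothermal, so P V is constant: T₄ = T₃; P₄ = P₃·(V₃/V₄) = 135.4 torr.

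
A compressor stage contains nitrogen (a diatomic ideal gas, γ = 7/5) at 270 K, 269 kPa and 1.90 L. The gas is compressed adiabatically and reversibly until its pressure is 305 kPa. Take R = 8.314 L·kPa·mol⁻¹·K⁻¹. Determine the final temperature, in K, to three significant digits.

T₂ ≈ 280 K

Reversible adiabatic, γ = 7/5: T₂ = T₁·(P₂/P₁)^((γ−1)/γ) = 279.9 K; V₂ = V₁·(P₁/P₂)^(1/γ) = 1.737 L.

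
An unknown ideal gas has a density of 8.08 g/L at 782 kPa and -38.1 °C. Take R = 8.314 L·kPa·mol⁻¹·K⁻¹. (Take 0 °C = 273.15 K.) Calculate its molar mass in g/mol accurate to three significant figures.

M ≈ 20.2 g/mol

ρ = PM/(RT) ⇒ M = ρRT/P = (8.08 × 8.314 × 235.0) / 782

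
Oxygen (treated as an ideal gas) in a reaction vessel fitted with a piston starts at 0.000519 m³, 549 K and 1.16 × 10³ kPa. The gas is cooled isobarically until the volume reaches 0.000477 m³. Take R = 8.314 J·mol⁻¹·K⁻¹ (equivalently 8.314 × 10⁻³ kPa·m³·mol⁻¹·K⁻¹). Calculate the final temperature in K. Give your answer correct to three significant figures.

T₂ ≈ 505 K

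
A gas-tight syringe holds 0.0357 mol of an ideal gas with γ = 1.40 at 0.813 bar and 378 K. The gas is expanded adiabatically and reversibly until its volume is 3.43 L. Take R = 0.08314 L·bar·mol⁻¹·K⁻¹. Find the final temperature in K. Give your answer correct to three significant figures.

From PV = nRT: V₁ = nRT₁/P₁ = 1.380 L.
Adiabatic (γ = 1.40), T V^(γ−1) and P V^γ constant: T₂ = T₁·(V₁/V₂)^(γ−1) = 262.6 K; P₂ = P₁·(V₁/V₂)^γ = 0.2273 bar.

T₂ ≈ 263 K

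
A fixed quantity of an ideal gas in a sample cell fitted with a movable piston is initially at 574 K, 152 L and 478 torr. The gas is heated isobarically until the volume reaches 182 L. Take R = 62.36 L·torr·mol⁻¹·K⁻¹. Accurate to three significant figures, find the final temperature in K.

T₂ ≈ 687 K

P constant ⇒ V ∝ T: P₂ = P₁; T₂ = T₁·(V₂/V₁) = 687.3 K.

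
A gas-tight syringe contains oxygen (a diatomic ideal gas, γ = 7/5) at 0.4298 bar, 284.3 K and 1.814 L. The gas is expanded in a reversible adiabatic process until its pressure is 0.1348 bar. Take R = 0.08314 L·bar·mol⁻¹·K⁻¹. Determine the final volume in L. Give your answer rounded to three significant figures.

Adiabatic (γ = 7/5), T V^(γ−1) and P V^γ constant: T₂ = T₁·(P₂/P₁)^((γ−1)/γ) = 204.1 K; V₂ = V₁·(P₁/P₂)^(1/γ) = 4.153 L.

V₂ ≈ 4.15 L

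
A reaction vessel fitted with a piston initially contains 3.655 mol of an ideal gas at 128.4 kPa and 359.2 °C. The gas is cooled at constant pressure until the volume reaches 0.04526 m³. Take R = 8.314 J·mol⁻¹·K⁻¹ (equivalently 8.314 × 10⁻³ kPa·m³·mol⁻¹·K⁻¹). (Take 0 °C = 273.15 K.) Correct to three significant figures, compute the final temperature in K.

T₂ ≈ 191 K

Convert: T₁ = 632.3 K.
From PV = nRT: V₁ = nRT₁/P₁ = 0.1497 m³.
P constant ⇒ V ∝ T: P₂ = P₁; T₂ = T₁·(V₂/V₁) = 191.2 K.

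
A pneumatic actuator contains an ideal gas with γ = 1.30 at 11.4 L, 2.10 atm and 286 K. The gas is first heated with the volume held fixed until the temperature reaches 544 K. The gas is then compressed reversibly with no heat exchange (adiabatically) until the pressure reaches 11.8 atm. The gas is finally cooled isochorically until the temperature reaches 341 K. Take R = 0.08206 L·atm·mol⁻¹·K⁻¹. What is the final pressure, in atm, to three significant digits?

P₄ ≈ 5.76 atm

Isochoric, so P/T is constant: V₂ = V₁; P₂ = P₁·(T₂/T₁) = 3.994 atm.
Adiabatic (γ = 1.30), T V^(γ−1) and P V^γ constant: T₃ = T₂·(P₃/P₂)^((γ−1)/γ) = 698.5 K; V₃ = V₂·(P₂/P₃)^(1/γ) = 4.955 L.
V constant ⇒ P ∝ T: V₄ = V₃; P₄ = P₃·(T₄/T₃) = 5.761 atm.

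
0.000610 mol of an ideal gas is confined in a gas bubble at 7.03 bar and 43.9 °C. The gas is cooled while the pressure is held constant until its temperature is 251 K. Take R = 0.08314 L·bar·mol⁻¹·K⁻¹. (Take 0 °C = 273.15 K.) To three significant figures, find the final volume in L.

V₂ ≈ 0.00181 L

Convert: T₁ = 317.0 K.
From PV = nRT: V₁ = nRT₁/P₁ = 0.002287 L.
P constant ⇒ V ∝ T: P₂ = P₁; V₂ = V₁·(T₂/T₁) = 0.001811 L.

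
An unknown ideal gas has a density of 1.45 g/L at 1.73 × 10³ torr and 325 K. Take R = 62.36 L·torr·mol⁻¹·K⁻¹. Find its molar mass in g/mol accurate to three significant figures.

M ≈ 17.0 g/mol

ρ = PM/(RT) ⇒ M = ρRT/P = (1.45 × 62.36 × 325.0) / 1.73e+03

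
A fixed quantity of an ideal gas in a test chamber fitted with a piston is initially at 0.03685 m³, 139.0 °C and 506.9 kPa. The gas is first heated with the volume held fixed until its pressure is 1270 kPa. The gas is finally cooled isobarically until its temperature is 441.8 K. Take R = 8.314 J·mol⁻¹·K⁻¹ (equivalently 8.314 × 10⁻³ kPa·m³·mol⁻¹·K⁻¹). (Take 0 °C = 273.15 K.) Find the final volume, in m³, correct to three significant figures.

V₃ ≈ 0.0158 m³

Convert: T₁ = 412.1 K.
V constant ⇒ P ∝ T: V₂ = V₁; T₂ = T₁·(P₂/P₁) = 1033 K.
P constant ⇒ V ∝ T: P₃ = P₂; V₃ = V₂·(T₃/T₂) = 0.01577 m³.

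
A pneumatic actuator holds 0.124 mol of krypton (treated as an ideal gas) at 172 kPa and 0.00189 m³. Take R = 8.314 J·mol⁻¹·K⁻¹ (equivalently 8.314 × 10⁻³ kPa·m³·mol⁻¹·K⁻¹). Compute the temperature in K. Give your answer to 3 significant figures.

PV = nRT ⇒ T = PV/(nR) = (172 × 0.00189) / (0.124 × 8.314 × 10⁻³)

T ≈ 315 K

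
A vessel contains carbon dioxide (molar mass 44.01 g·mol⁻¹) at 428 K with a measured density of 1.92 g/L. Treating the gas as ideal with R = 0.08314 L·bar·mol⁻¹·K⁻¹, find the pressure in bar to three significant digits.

ρ = PM/(RT) ⇒ P = ρRT/M = (1.92 × 0.08314 × 428.0) / 44.01

P ≈ 1.55 bar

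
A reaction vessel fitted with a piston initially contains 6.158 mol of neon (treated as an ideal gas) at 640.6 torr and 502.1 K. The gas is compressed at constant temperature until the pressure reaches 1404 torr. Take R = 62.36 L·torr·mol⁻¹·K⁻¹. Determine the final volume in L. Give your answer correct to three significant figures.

V₂ ≈ 137 L

From PV = nRT: V₁ = nRT₁/P₁ = 301.0 L.
Isothermal, so P V is constant: T₂ = T₁; V₂ = V₁·(P₁/P₂) = 137.3 L.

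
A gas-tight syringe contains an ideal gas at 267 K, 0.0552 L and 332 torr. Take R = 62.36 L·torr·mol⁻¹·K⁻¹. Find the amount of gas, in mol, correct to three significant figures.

PV = nRT ⇒ n = PV/(RT) = (332 × 0.0552) / (62.36 × 267)

n ≈ 0.00110 mol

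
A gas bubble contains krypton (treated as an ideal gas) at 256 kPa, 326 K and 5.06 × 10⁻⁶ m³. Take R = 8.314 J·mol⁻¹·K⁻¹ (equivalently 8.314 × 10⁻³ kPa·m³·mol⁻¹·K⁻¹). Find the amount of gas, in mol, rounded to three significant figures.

n ≈ 0.000478 mol

PV = nRT ⇒ n = PV/(RT) = (256 × 5.06e-06) / (8.314 × 10⁻³ × 326)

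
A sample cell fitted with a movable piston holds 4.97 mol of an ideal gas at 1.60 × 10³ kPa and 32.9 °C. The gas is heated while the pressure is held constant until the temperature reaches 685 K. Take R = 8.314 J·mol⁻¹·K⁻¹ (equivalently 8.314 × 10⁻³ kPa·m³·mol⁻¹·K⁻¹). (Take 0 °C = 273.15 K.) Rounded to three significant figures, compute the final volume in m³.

Convert: T₁ = 306.0 K.
From PV = nRT: V₁ = nRT₁/P₁ = 0.007904 m³.
P constant ⇒ V ∝ T: P₂ = P₁; V₂ = V₁·(T₂/T₁) = 0.01769 m³.

V₂ ≈ 0.0177 m³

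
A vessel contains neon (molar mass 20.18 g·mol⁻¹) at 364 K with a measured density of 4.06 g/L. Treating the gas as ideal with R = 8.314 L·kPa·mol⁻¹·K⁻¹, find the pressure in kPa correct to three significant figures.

P ≈ 609 kPa

ρ = PM/(RT) ⇒ P = ρRT/M = (4.06 × 8.314 × 364.0) / 20.18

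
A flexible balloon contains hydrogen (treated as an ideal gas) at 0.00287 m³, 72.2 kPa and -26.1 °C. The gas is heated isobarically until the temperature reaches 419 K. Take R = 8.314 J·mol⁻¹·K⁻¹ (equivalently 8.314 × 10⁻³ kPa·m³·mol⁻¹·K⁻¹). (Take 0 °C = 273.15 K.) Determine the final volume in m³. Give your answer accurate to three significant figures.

V₂ ≈ 0.00487 m³

Convert: T₁ = 247.0 K.
Isobaric, so V/T is constant: P₂ = P₁; V₂ = V₁·(T₂/T₁) = 0.004868 m³.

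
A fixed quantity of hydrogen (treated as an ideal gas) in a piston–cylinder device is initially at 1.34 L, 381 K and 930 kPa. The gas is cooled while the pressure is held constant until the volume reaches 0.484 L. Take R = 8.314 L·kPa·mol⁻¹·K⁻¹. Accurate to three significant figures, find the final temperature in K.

Isobaric, so V/T is constant: P₂ = P₁; T₂ = T₁·(V₂/V₁) = 137.6 K.

T₂ ≈ 138 K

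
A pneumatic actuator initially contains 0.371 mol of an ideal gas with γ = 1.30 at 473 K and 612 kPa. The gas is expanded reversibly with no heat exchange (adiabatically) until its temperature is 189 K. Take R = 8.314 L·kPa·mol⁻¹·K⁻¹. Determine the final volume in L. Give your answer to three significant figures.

V₂ ≈ 50.7 L

From PV = nRT: V₁ = nRT₁/P₁ = 2.384 L.
Reversible adiabatic, γ = 1.30: P₂ = P₁·(T₂/T₁)^(γ/(γ−1)) = 11.49 kPa; V₂ = V₁·(T₁/T₂)^(1/(γ−1)) = 50.73 L.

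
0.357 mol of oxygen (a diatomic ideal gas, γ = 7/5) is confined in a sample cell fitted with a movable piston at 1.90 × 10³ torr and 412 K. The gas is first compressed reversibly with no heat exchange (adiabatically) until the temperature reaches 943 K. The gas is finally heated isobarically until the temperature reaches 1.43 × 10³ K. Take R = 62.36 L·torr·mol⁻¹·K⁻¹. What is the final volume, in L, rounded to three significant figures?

V₃ ≈ 0.924 L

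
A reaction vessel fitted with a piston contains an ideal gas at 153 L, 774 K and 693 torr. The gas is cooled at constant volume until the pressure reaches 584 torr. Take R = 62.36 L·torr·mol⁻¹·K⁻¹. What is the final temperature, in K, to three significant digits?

T₂ ≈ 652 K

Isochoric, so P/T is constant: V₂ = V₁; T₂ = T₁·(P₂/P₁) = 652.3 K.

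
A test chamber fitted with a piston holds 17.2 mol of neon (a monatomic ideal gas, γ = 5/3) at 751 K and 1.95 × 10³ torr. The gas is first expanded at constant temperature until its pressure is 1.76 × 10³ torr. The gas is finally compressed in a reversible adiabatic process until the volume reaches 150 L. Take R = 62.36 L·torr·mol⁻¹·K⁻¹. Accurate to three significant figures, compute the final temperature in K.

T₃ ≈ 1.58e+03 K

From PV = nRT: V₁ = nRT₁/P₁ = 413.1 L.
T constant ⇒ Boyle's law P V = const: T₂ = T₁; V₂ = V₁·(P₁/P₂) = 457.7 L.
Reversible adiabatic, γ = 5/3: T₃ = T₂·(V₂/V₃)^(γ−1) = 1580 K; P₃ = P₂·(V₂/V₃)^γ = 1.130e+04 torr.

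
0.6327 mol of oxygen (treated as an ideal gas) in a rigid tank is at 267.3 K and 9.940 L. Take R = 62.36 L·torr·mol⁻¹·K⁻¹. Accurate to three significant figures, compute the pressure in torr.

PV = nRT ⇒ P = nRT/V = (0.6327 × 62.36 × 267.3) / 9.940

P ≈ 1.06e+03 torr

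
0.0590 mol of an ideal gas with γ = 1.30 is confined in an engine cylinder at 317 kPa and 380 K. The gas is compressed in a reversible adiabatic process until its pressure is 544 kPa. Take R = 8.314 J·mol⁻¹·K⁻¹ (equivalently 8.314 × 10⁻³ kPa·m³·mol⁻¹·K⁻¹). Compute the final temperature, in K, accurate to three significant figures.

T₂ ≈ 430 K

From PV = nRT: V₁ = nRT₁/P₁ = 0.0005880 m³.
Adiabatic (γ = 1.30), T V^(γ−1) and P V^γ constant: T₂ = T₁·(P₂/P₁)^((γ−1)/γ) = 430.4 K; V₂ = V₁·(P₁/P₂)^(1/γ) = 0.0003881 m³.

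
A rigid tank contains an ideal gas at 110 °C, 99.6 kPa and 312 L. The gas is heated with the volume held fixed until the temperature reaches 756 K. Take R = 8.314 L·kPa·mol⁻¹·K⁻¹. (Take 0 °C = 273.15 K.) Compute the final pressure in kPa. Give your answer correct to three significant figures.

Convert: T₁ = 383.1 K.
V constant ⇒ P ∝ T: V₂ = V₁; P₂ = P₁·(T₂/T₁) = 196.5 kPa.

P₂ ≈ 197 kPa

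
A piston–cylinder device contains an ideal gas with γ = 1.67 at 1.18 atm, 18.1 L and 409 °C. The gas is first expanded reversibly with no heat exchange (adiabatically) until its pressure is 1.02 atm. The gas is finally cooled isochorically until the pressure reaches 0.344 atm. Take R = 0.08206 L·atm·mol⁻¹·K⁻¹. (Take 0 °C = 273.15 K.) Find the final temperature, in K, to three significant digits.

T₃ ≈ 217 K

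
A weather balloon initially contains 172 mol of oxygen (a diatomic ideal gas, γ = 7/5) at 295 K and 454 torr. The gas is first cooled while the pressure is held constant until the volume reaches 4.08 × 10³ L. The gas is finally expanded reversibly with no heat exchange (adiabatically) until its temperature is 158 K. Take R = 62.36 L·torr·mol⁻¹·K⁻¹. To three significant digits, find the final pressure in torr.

P₃ ≈ 333 torr

From PV = nRT: V₁ = nRT₁/P₁ = 6969 L.
Isobaric, so V/T is constant: P₂ = P₁; T₂ = T₁·(V₂/V₁) = 172.7 K.
Adiabatic (γ = 7/5), T V^(γ−1) and P V^γ constant: P₃ = P₂·(T₃/T₂)^(γ/(γ−1)) = 332.6 torr; V₃ = V₂·(T₂/T₃)^(1/(γ−1)) = 5096 L.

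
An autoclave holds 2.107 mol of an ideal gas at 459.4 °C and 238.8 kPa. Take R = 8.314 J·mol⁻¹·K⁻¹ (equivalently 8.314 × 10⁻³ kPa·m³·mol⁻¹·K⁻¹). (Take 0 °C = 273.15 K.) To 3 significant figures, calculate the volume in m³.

V ≈ 0.0537 m³

Convert: T = 732.55 K.
PV = nRT ⇒ V = nRT/P = (2.107 × 8.314 × 10⁻³ × 732.55) / 238.8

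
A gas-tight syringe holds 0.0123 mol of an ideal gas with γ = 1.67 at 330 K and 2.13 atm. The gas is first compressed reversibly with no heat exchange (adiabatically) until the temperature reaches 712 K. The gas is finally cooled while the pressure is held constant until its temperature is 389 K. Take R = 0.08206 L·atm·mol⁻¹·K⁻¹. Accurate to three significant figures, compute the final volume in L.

V₃ ≈ 0.0271 L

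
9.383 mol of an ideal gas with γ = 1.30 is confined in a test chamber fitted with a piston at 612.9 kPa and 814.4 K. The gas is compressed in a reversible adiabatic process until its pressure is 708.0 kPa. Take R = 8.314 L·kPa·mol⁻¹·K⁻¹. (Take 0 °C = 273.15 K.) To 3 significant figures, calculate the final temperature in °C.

T₂ ≈ 569 °C

From PV = nRT: V₁ = nRT₁/P₁ = 103.7 L.
Reversible adiabatic, γ = 1.30: T₂ = T₁·(P₂/P₁)^((γ−1)/γ) = 842.0 K; V₂ = V₁·(P₁/P₂)^(1/γ) = 92.77 L.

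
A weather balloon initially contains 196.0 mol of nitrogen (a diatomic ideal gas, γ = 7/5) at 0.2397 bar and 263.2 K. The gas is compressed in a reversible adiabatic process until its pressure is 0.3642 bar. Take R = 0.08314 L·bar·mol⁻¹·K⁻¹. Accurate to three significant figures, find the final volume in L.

V₂ ≈ 1.33e+04 L

From PV = nRT: V₁ = nRT₁/P₁ = 1.789e+04 L.
Adiabatic (γ = 7/5), T V^(γ−1) and P V^γ constant: T₂ = T₁·(P₂/P₁)^((γ−1)/γ) = 296.6 K; V₂ = V₁·(P₁/P₂)^(1/γ) = 1.327e+04 L.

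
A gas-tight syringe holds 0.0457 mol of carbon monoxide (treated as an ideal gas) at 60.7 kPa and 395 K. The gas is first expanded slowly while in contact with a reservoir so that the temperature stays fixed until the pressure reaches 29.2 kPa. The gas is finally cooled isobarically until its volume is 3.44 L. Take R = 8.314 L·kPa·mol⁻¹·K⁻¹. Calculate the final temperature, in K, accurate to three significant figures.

T₃ ≈ 264 K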